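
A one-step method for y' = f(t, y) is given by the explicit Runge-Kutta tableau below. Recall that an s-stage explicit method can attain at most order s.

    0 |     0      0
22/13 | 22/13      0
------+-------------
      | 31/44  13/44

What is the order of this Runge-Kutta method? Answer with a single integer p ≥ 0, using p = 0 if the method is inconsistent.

b = (31/44, 13/44)
c = (0, 22/13)
Σ b_i: 31/44·1 + 13/44·1 = 1 ✓
b·c: 13/44·22/13 = 1/2 ✓; 2 stages ⇒ order 2.

2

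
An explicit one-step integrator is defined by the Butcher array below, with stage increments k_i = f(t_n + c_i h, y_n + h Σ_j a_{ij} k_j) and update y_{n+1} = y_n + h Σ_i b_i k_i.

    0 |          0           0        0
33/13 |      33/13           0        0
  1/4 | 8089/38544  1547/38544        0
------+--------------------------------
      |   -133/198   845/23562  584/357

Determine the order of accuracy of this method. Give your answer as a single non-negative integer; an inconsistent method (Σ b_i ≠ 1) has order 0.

b = (-133/198, 845/23562, 584/357)
c = (0, 33/13, 1/4)
Ac = (0, 0, 119/1168)
Σ b_i: (-133/198)·1 + 845/23562·1 + 584/357·1 = 1 ✓
b·c: 845/23562·33/13 + 584/357·1/4 = 1/2 ✓
b·c²: 845/23562·1089/169 + 584/357·1/16 = 1/3 ✓
b·Ac: 584/357·119/1168 = 1/6 ✓; 3 stages ⇒ order 3.

3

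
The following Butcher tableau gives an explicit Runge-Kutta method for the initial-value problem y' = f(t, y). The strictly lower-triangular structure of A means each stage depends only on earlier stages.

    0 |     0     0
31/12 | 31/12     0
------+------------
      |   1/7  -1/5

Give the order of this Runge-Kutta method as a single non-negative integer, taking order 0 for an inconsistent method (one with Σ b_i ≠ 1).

0

b = (1/7, -1/5)
c = (0, 31/12)
Σ b_i: 1/7·1 + (-1/5)·1 = -2/35 ≠ 1 ⇒ order 0.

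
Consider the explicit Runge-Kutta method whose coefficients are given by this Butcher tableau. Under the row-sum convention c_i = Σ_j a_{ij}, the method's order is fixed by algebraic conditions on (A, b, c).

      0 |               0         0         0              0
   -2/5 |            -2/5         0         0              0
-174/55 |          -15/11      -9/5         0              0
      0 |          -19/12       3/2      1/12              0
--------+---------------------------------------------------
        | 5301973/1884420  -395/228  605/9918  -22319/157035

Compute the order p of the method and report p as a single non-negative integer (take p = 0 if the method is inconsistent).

3

b = (5301973/1884420, -395/228, 605/9918, -22319/157035)
c = (0, -2/5, -174/55, 0)
Ac = (0, 0, 18/25, -19/22)
Σ b_i: 5301973/1884420·1 + (-395/228)·1 + 605/9918·1 + (-22319/157035)·1 = 1 ✓
b·c: (-395/228)·(-2/5) + 605/9918·(-174/55) = 1/2 ✓
b·c²: (-395/228)·4/25 + 605/9918·30276/3025 = 1/3 ✓
b·Ac: 605/9918·18/25 + (-22319/157035)·(-19/22) = 1/6 ✓
b·c³: (-395/228)·(-8/125) + 605/9918·(-5268024/166375) = -1502/825 ≠ 1/4 ⇒ order 3.
b·(c∘Ac): 605/9918·(-3132/1375) = -66/475 ≠ 1/8
b·Ac²: 605/9918·(-36/125) + (-22319/157035)·3249/3025 = -4447/26125 ≠ 1/12
b·A²c: (-22319/157035)·3/50 = -22319/2617250 ≠ 1/24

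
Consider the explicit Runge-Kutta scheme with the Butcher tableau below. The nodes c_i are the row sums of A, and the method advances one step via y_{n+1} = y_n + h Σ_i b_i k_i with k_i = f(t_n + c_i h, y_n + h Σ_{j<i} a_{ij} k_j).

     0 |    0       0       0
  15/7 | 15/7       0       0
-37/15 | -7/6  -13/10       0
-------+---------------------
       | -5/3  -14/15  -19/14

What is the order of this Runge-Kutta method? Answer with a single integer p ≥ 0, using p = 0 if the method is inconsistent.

b = (-5/3, -14/15, -19/14)
c = (0, 15/7, -37/15)
Ac = (0, 0, -39/14)
Σ b_i: (-5/3)·1 + (-14/15)·1 + (-19/14)·1 = -277/70 ≠ 1 ⇒ order 0.

0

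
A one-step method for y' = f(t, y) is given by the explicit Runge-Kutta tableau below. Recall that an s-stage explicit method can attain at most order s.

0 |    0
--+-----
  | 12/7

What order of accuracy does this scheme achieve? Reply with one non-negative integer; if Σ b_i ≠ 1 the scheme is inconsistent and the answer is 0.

b = (12/7)
c = (0)
Σ b_i: 12/7·1 = 12/7 ≠ 1 ⇒ order 0.

0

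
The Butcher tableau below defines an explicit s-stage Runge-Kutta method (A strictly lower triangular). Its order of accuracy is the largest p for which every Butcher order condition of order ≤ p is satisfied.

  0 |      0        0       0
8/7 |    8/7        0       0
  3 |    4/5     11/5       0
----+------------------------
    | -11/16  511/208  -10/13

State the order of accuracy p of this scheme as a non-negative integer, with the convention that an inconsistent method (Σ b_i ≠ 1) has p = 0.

b = (-11/16, 511/208, -10/13)
c = (0, 8/7, 3)
Ac = (0, 0, 88/35)
Σ b_i: (-11/16)·1 + 511/208·1 + (-10/13)·1 = 1 ✓
b·c: 511/208·8/7 + (-10/13)·3 = 1/2 ✓
b·c²: 511/208·64/49 + (-10/13)·9 = -26/7 ≠ 1/3 ⇒ order 2.
b·Ac: (-10/13)·88/35 = -176/91 ≠ 1/6

2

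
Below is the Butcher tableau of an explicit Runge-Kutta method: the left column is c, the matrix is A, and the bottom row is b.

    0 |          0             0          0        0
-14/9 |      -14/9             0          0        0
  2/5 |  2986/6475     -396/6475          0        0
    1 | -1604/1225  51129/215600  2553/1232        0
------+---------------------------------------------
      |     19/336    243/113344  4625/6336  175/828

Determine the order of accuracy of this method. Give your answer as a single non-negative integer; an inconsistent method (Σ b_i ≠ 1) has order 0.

b = (19/336, 243/113344, 4625/6336, 175/828)
c = (0, -14/9, 2/5, 1)
Ac = (0, 0, 88/925, 23/50)
Σ b_i: 19/336·1 + 243/113344·1 + 4625/6336·1 + 175/828·1 = 1 ✓
b·c: 243/113344·(-14/9) + 4625/6336·2/5 + 175/828·1 = 1/2 ✓
b·c²: 243/113344·196/81 + 4625/6336·4/25 + 175/828·1 = 1/3 ✓
b·Ac: 4625/6336·88/925 + 175/828·23/50 = 1/6 ✓
b·c³: 243/113344·(-2744/729) + 4625/6336·8/125 + 175/828·1 = 1/4 ✓
b·(c∘Ac): 4625/6336·176/4625 + 175/828·23/50 = 1/8 ✓
b·Ac²: 4625/6336·(-1232/8325) + 175/828·1426/1575 = 1/12 ✓
b·A²c: 175/828·69/350 = 1/24 ✓; 4 stages ⇒ order 4.

4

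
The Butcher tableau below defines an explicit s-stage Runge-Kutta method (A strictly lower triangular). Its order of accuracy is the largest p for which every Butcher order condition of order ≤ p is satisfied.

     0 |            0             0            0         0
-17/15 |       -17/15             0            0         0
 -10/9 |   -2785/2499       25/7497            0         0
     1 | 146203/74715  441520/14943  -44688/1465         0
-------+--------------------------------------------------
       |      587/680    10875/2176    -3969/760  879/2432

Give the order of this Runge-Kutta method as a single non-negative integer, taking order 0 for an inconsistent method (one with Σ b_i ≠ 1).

b = (587/680, 10875/2176, -3969/760, 879/2432)
c = (0, -17/15, -10/9, 1)
Ac = (0, 0, -5/1323, 1072/2637)
Σ b_i: 587/680·1 + 10875/2176·1 + (-3969/760)·1 + 879/2432·1 = 1 ✓
b·c: 10875/2176·(-17/15) + (-3969/760)·(-10/9) + 879/2432·1 = 1/2 ✓
b·c²: 10875/2176·289/225 + (-3969/760)·100/81 + 879/2432·1 = 1/3 ✓
b·Ac: (-3969/760)·(-5/1323) + 879/2432·1072/2637 = 1/6 ✓
b·c³: 10875/2176·(-4913/3375) + (-3969/760)·(-1000/729) + 879/2432·1 = 1/4 ✓
b·(c∘Ac): (-3969/760)·50/11907 + 879/2432·1072/2637 = 1/8 ✓
b·Ac²: (-3969/760)·17/3969 + 879/2432·3856/13185 = 1/12 ✓
b·A²c: 879/2432·304/2637 = 1/24 ✓; 4 stages ⇒ order 4.

4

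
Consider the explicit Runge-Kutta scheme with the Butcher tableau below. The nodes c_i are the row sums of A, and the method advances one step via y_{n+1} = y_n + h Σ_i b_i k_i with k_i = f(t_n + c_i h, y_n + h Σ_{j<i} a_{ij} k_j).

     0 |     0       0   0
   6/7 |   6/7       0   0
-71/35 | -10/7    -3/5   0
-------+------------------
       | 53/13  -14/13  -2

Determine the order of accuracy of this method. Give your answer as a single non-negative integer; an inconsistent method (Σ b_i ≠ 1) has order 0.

1

b = (53/13, -14/13, -2)
c = (0, 6/7, -71/35)
Ac = (0, 0, -18/35)
Σ b_i: 53/13·1 + (-14/13)·1 + (-2)·1 = 1 ✓
b·c: (-14/13)·6/7 + (-2)·(-71/35) = 1426/455 ≠ 1/2 ⇒ order 1.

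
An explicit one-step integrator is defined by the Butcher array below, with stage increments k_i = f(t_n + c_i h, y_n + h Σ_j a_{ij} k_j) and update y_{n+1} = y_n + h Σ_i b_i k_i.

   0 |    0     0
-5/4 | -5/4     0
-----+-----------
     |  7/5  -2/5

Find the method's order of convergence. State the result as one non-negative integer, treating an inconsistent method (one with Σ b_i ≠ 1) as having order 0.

b = (7/5, -2/5)
c = (0, -5/4)
Σ b_i: 7/5·1 + (-2/5)·1 = 1 ✓
b·c: (-2/5)·(-5/4) = 1/2 ✓; 2 stages ⇒ order 2.

2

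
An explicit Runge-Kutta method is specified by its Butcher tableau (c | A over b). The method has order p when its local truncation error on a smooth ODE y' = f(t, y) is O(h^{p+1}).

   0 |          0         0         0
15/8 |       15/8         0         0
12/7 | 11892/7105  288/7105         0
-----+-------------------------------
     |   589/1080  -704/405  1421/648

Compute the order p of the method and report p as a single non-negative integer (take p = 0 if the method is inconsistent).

b = (589/1080, -704/405, 1421/648)
c = (0, 15/8, 12/7)
Ac = (0, 0, 108/1421)
Σ b_i: 589/1080·1 + (-704/405)·1 + 1421/648·1 = 1 ✓
b·c: (-704/405)·15/8 + 1421/648·12/7 = 1/2 ✓
b·c²: (-704/405)·225/64 + 1421/648·144/49 = 1/3 ✓
b·Ac: 1421/648·108/1421 = 1/6 ✓; 3 stages ⇒ order 3.

3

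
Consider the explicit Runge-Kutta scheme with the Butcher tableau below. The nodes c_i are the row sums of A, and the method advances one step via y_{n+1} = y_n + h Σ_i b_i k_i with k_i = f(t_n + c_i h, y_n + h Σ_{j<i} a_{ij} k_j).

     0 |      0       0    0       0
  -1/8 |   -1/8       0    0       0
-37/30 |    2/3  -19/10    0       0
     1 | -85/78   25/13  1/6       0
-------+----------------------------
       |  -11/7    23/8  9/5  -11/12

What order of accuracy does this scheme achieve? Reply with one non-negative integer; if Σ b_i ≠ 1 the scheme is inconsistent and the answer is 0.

0

b = (-11/7, 23/8, 9/5, -11/12)
c = (0, -1/8, -37/30, 1)
Ac = (0, 0, 19/80, -2087/4680)
Σ b_i: (-11/7)·1 + 23/8·1 + 9/5·1 + (-11/12)·1 = 1837/840 ≠ 1 ⇒ order 0.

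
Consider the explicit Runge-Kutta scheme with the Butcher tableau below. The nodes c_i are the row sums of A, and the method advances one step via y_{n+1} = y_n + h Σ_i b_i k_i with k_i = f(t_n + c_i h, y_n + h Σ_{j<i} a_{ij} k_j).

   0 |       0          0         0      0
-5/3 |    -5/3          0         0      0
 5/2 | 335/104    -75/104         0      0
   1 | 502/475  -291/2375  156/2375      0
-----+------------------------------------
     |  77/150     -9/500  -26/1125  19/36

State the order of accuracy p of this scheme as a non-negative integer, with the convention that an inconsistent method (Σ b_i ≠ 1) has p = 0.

4

b = (77/150, -9/500, -26/1125, 19/36)
c = (0, -5/3, 5/2, 1)
Ac = (0, 0, 125/104, 7/19)
Σ b_i: 77/150·1 + (-9/500)·1 + (-26/1125)·1 + 19/36·1 = 1 ✓
b·c: (-9/500)·(-5/3) + (-26/1125)·5/2 + 19/36·1 = 1/2 ✓
b·c²: (-9/500)·25/9 + (-26/1125)·25/4 + 19/36·1 = 1/3 ✓
b·Ac: (-26/1125)·125/104 + 19/36·7/19 = 1/6 ✓
b·c³: (-9/500)·(-125/27) + (-26/1125)·125/8 + 19/36·1 = 1/4 ✓
b·(c∘Ac): (-26/1125)·625/208 + 19/36·7/19 = 1/8 ✓
b·Ac²: (-26/1125)·(-625/312) + 19/36·4/57 = 1/12 ✓
b·A²c: 19/36·3/38 = 1/24 ✓; 4 stages ⇒ order 4.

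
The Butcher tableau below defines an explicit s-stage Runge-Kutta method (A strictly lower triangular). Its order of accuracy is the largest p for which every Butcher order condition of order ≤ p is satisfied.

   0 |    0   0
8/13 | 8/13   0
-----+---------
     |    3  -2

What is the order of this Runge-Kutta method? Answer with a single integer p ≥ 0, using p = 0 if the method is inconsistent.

1

b = (3, -2)
c = (0, 8/13)
Σ b_i: 3·1 + (-2)·1 = 1 ✓
b·c: (-2)·8/13 = -16/13 ≠ 1/2 ⇒ order 1.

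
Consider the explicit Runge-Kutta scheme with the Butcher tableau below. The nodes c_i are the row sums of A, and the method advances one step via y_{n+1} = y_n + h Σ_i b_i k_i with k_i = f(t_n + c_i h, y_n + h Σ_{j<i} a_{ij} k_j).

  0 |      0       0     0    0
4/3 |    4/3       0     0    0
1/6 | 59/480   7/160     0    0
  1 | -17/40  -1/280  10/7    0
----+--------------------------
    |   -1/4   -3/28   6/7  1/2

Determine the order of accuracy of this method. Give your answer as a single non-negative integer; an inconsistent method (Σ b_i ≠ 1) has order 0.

b = (-1/4, -3/28, 6/7, 1/2)
c = (0, 4/3, 1/6, 1)
Ac = (0, 0, 7/120, 7/30)
Σ b_i: (-1/4)·1 + (-3/28)·1 + 6/7·1 + 1/2·1 = 1 ✓
b·c: (-3/28)·4/3 + 6/7·1/6 + 1/2·1 = 1/2 ✓
b·c²: (-3/28)·16/9 + 6/7·1/36 + 1/2·1 = 1/3 ✓
b·Ac: 6/7·7/120 + 1/2·7/30 = 1/6 ✓
b·c³: (-3/28)·64/27 + 6/7·1/216 + 1/2·1 = 1/4 ✓
b·(c∘Ac): 6/7·7/720 + 1/2·7/30 = 1/8 ✓
b·Ac²: 6/7·7/90 + 1/2·1/30 = 1/12 ✓
b·A²c: 1/2·1/12 = 1/24 ✓; 4 stages ⇒ order 4.

4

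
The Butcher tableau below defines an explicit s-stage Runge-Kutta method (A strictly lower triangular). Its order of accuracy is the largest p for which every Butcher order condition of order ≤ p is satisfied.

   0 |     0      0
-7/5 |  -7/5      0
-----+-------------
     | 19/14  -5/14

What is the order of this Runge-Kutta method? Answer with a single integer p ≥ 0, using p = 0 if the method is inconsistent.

b = (19/14, -5/14)
c = (0, -7/5)
Σ b_i: 19/14·1 + (-5/14)·1 = 1 ✓
b·c: (-5/14)·(-7/5) = 1/2 ✓; 2 stages ⇒ order 2.

2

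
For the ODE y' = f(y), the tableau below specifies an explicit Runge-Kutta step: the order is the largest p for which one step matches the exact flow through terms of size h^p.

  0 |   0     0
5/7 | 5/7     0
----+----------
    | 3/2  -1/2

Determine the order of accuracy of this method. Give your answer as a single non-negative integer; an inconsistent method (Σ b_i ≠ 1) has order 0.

b = (3/2, -1/2)
c = (0, 5/7)
Σ b_i: 3/2·1 + (-1/2)·1 = 1 ✓
b·c: (-1/2)·5/7 = -5/14 ≠ 1/2 ⇒ order 1.

1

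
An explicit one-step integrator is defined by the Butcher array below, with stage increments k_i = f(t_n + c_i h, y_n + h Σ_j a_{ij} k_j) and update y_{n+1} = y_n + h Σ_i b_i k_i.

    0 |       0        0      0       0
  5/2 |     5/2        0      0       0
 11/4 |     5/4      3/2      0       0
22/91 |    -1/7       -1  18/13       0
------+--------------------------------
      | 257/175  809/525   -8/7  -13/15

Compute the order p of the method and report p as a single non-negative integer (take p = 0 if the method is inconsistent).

2

b = (257/175, 809/525, -8/7, -13/15)
c = (0, 5/2, 11/4, 22/91)
Ac = (0, 0, 15/4, 17/13)
Σ b_i: 257/175·1 + 809/525·1 + (-8/7)·1 + (-13/15)·1 = 1 ✓
b·c: 809/525·5/2 + (-8/7)·11/4 + (-13/15)·22/91 = 1/2 ✓
b·c²: 809/525·25/4 + (-8/7)·121/16 + (-13/15)·484/8281 = 11943/12740 ≠ 1/3 ⇒ order 2.
b·Ac: (-8/7)·15/4 + (-13/15)·17/13 = -569/105 ≠ 1/6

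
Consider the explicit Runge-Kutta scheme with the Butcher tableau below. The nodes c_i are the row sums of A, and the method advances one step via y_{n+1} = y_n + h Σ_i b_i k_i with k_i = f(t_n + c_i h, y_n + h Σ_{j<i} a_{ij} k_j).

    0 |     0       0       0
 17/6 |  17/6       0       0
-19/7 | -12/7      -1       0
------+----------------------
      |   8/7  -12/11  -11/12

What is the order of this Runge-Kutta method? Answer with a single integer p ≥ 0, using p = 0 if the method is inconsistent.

b = (8/7, -12/11, -11/12)
c = (0, 17/6, -19/7)
Ac = (0, 0, -17/6)
Σ b_i: 8/7·1 + (-12/11)·1 + (-11/12)·1 = -799/924 ≠ 1 ⇒ order 0.

0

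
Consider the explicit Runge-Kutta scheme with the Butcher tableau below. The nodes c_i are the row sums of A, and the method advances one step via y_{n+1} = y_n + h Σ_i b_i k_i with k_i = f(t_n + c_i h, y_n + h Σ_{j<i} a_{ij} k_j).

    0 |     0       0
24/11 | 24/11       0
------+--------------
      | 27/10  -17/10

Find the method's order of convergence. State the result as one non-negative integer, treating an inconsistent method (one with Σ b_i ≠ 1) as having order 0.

b = (27/10, -17/10)
c = (0, 24/11)
Σ b_i: 27/10·1 + (-17/10)·1 = 1 ✓
b·c: (-17/10)·24/11 = -204/55 ≠ 1/2 ⇒ order 1.

1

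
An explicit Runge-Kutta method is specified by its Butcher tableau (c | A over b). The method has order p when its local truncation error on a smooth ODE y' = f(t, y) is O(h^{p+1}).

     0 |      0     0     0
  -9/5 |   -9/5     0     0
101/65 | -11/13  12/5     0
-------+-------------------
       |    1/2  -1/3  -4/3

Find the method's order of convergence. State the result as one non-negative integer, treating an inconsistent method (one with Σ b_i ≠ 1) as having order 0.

0

b = (1/2, -1/3, -4/3)
c = (0, -9/5, 101/65)
Ac = (0, 0, -108/25)
Σ b_i: 1/2·1 + (-1/3)·1 + (-4/3)·1 = -7/6 ≠ 1 ⇒ order 0.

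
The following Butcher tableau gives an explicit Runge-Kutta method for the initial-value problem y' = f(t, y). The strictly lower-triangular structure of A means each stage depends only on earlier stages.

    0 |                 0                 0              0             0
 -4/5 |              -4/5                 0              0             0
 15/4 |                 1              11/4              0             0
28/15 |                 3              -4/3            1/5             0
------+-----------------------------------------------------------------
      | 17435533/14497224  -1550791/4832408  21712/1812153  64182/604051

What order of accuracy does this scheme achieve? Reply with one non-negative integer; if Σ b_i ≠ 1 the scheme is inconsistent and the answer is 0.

3

b = (17435533/14497224, -1550791/4832408, 21712/1812153, 64182/604051)
c = (0, -4/5, 15/4, 28/15)
Ac = (0, 0, -11/5, 109/60)
Σ b_i: 17435533/14497224·1 + (-1550791/4832408)·1 + 21712/1812153·1 + 64182/604051·1 = 1 ✓
b·c: (-1550791/4832408)·(-4/5) + 21712/1812153·15/4 + 64182/604051·28/15 = 1/2 ✓
b·c²: (-1550791/4832408)·16/25 + 21712/1812153·225/16 + 64182/604051·784/225 = 1/3 ✓
b·Ac: 21712/1812153·(-11/5) + 64182/604051·109/60 = 1/6 ✓
b·c³: (-1550791/4832408)·(-64/125) + 21712/1812153·3375/64 + 64182/604051·21952/3375 = 115504151/77663700 ≠ 1/4 ⇒ order 3.
b·(c∘Ac): 21712/1812153·(-33/4) + 64182/604051·763/225 = 11845522/45303825 ≠ 1/8
b·Ac²: 21712/1812153·44/25 + 64182/604051·2351/1200 = 2373959/10355160 ≠ 1/12
b·A²c: 64182/604051·(-11/25) = -706002/15101275 ≠ 1/24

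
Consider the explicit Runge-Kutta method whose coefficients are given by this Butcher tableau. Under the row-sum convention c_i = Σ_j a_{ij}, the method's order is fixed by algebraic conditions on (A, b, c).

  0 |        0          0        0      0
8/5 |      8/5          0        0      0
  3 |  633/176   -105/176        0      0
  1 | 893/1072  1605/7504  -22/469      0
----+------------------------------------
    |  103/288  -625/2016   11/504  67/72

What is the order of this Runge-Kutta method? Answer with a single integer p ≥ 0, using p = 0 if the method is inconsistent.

b = (103/288, -625/2016, 11/504, 67/72)
c = (0, 8/5, 3, 1)
Ac = (0, 0, -21/22, 27/134)
Σ b_i: 103/288·1 + (-625/2016)·1 + 11/504·1 + 67/72·1 = 1 ✓
b·c: (-625/2016)·8/5 + 11/504·3 + 67/72·1 = 1/2 ✓
b·c²: (-625/2016)·64/25 + 11/504·9 + 67/72·1 = 1/3 ✓
b·Ac: 11/504·(-21/22) + 67/72·27/134 = 1/6 ✓
b·c³: (-625/2016)·512/125 + 11/504·27 + 67/72·1 = 1/4 ✓
b·(c∘Ac): 11/504·(-63/22) + 67/72·27/134 = 1/8 ✓
b·Ac²: 11/504·(-84/55) + 67/72·42/335 = 1/12 ✓
b·A²c: 67/72·3/67 = 1/24 ✓; 4 stages ⇒ order 4.

4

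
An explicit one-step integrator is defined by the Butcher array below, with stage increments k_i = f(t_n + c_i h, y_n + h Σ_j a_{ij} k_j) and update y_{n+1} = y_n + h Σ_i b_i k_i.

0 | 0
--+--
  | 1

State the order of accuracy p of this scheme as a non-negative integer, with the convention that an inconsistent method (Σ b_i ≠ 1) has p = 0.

b = (1)
c = (0)
Σ b_i: 1·1 = 1 ✓; 1 stage ⇒ order 1.

1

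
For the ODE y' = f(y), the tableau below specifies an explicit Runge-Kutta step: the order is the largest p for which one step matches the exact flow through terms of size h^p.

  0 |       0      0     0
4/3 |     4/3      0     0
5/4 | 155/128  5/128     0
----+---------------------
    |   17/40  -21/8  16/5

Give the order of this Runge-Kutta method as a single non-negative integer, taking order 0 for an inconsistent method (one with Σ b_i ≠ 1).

b = (17/40, -21/8, 16/5)
c = (0, 4/3, 5/4)
Ac = (0, 0, 5/96)
Σ b_i: 17/40·1 + (-21/8)·1 + 16/5·1 = 1 ✓
b·c: (-21/8)·4/3 + 16/5·5/4 = 1/2 ✓
b·c²: (-21/8)·16/9 + 16/5·25/16 = 1/3 ✓
b·Ac: 16/5·5/96 = 1/6 ✓; 3 stages ⇒ order 3.

3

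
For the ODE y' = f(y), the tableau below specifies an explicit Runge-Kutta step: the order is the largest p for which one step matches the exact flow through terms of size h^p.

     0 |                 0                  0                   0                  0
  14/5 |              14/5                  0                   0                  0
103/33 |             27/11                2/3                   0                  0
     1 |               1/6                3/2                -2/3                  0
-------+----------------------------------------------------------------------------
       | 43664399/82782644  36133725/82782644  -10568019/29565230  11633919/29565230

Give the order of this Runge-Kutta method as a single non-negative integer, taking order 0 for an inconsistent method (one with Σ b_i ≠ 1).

b = (43664399/82782644, 36133725/82782644, -10568019/29565230, 11633919/29565230)
c = (0, 14/5, 103/33, 1)
Ac = (0, 0, 28/15, 1049/495)
Σ b_i: 43664399/82782644·1 + 36133725/82782644·1 + (-10568019/29565230)·1 + 11633919/29565230·1 = 1 ✓
b·c: 36133725/82782644·14/5 + (-10568019/29565230)·103/33 + 11633919/29565230·1 = 1/2 ✓
b·c²: 36133725/82782644·196/25 + (-10568019/29565230)·10609/1089 + 11633919/29565230·1 = 1/3 ✓
b·Ac: (-10568019/29565230)·28/15 + 11633919/29565230·1049/495 = 1/6 ✓
b·c³: 36133725/82782644·2744/125 + (-10568019/29565230)·1092727/35937 + 11633919/29565230·1 = -1307625587/1463478885 ≠ 1/4 ⇒ order 3.
b·(c∘Ac): (-10568019/29565230)·2884/495 + 11633919/29565230·1049/495 = -36917547/29565230 ≠ 1/8
b·Ac²: (-10568019/29565230)·392/75 + 11633919/29565230·430048/81675 = 1490251828/7317394425 ≠ 1/12
b·A²c: 11633919/29565230·(-56/45) = -108583244/221739225 ≠ 1/24

3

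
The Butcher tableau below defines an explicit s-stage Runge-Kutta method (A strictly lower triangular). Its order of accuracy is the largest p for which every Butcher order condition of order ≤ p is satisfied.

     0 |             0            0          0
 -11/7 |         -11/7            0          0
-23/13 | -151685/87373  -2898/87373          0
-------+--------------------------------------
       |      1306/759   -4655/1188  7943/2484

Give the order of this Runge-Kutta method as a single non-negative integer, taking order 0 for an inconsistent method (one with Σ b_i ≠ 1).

b = (1306/759, -4655/1188, 7943/2484)
c = (0, -11/7, -23/13)
Ac = (0, 0, 414/7943)
Σ b_i: 1306/759·1 + (-4655/1188)·1 + 7943/2484·1 = 1 ✓
b·c: (-4655/1188)·(-11/7) + 7943/2484·(-23/13) = 1/2 ✓
b·c²: (-4655/1188)·121/49 + 7943/2484·529/169 = 1/3 ✓
b·Ac: 7943/2484·414/7943 = 1/6 ✓; 3 stages ⇒ order 3.

3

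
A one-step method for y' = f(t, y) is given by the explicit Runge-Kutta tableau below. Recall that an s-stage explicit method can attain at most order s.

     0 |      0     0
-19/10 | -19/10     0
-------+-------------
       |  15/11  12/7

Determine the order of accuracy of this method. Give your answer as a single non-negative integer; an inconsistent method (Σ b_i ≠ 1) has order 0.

b = (15/11, 12/7)
c = (0, -19/10)
Σ b_i: 15/11·1 + 12/7·1 = 237/77 ≠ 1 ⇒ order 0.

0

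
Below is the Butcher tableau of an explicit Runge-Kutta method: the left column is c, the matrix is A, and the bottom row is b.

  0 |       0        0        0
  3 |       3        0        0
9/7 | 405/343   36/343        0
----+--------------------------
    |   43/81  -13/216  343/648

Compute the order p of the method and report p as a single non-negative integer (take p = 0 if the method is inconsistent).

b = (43/81, -13/216, 343/648)
c = (0, 3, 9/7)
Ac = (0, 0, 108/343)
Σ b_i: 43/81·1 + (-13/216)·1 + 343/648·1 = 1 ✓
b·c: (-13/216)·3 + 343/648·9/7 = 1/2 ✓
b·c²: (-13/216)·9 + 343/648·81/49 = 1/3 ✓
b·Ac: 343/648·108/343 = 1/6 ✓; 3 stages ⇒ order 3.

3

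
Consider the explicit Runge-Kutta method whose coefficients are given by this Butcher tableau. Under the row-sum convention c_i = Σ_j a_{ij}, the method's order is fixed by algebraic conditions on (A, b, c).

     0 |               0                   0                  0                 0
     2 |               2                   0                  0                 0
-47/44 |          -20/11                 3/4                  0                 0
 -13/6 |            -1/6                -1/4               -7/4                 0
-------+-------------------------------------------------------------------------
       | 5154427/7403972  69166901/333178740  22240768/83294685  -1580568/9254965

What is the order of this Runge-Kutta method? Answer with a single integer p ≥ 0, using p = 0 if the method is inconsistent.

3

b = (5154427/7403972, 69166901/333178740, 22240768/83294685, -1580568/9254965)
c = (0, 2, -47/44, -13/6)
Ac = (0, 0, 3/2, 241/176)
Σ b_i: 5154427/7403972·1 + 69166901/333178740·1 + 22240768/83294685·1 + (-1580568/9254965)·1 = 1 ✓
b·c: 69166901/333178740·2 + 22240768/83294685·(-47/44) + (-1580568/9254965)·(-13/6) = 1/2 ✓
b·c²: 69166901/333178740·4 + 22240768/83294685·2209/1936 + (-1580568/9254965)·169/36 = 1/3 ✓
b·Ac: 22240768/83294685·3/2 + (-1580568/9254965)·241/176 = 1/6 ✓
b·c³: 69166901/333178740·8 + 22240768/83294685·(-103823/85184) + (-1580568/9254965)·(-2197/216) = 563011657/183248307 ≠ 1/4 ⇒ order 3.
b·(c∘Ac): 22240768/83294685·(-141/88) + (-1580568/9254965)·(-3133/1056) = 1751489/22211916 ≠ 1/8
b·Ac²: 22240768/83294685·3 + (-1580568/9254965)·(-23207/7744) = 641530073/488662152 ≠ 1/12
b·A²c: (-1580568/9254965)·(-21/8) = 4148991/9254965 ≠ 1/24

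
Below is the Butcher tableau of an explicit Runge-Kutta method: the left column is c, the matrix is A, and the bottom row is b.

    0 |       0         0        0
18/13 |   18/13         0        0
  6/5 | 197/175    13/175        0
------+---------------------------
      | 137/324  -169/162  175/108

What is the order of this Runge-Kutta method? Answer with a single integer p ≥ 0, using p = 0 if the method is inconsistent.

3

b = (137/324, -169/162, 175/108)
c = (0, 18/13, 6/5)
Ac = (0, 0, 18/175)
Σ b_i: 137/324·1 + (-169/162)·1 + 175/108·1 = 1 ✓
b·c: (-169/162)·18/13 + 175/108·6/5 = 1/2 ✓
b·c²: (-169/162)·324/169 + 175/108·36/25 = 1/3 ✓
b·Ac: 175/108·18/175 = 1/6 ✓; 3 stages ⇒ order 3.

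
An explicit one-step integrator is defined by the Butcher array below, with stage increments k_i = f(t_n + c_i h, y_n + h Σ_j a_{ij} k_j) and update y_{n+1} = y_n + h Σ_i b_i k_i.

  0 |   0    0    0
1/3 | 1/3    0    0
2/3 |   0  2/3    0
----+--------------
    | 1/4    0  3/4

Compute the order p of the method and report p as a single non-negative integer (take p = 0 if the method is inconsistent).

3

b = (1/4, 0, 3/4)
c = (0, 1/3, 2/3)
Ac = (0, 0, 2/9)
Σ b_i: 1/4·1 + 3/4·1 = 1 ✓
b·c: 3/4·2/3 = 1/2 ✓
b·c²: 3/4·4/9 = 1/3 ✓
b·Ac: 3/4·2/9 = 1/6 ✓; 3 stages ⇒ order 3.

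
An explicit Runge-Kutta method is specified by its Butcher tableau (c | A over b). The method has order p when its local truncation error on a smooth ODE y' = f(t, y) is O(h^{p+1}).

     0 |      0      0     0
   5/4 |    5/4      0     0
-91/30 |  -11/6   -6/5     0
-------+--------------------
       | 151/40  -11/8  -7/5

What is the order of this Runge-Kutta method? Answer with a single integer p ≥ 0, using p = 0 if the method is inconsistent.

b = (151/40, -11/8, -7/5)
c = (0, 5/4, -91/30)
Ac = (0, 0, -3/2)
Σ b_i: 151/40·1 + (-11/8)·1 + (-7/5)·1 = 1 ✓
b·c: (-11/8)·5/4 + (-7/5)·(-91/30) = 6067/2400 ≠ 1/2 ⇒ order 1.

1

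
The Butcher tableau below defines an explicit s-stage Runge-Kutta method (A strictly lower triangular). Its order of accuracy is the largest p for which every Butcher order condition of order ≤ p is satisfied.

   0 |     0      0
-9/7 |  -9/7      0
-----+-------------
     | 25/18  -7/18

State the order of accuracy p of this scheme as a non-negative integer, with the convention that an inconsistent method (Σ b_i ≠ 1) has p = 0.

2

b = (25/18, -7/18)
c = (0, -9/7)
Σ b_i: 25/18·1 + (-7/18)·1 = 1 ✓
b·c: (-7/18)·(-9/7) = 1/2 ✓; 2 stages ⇒ order 2.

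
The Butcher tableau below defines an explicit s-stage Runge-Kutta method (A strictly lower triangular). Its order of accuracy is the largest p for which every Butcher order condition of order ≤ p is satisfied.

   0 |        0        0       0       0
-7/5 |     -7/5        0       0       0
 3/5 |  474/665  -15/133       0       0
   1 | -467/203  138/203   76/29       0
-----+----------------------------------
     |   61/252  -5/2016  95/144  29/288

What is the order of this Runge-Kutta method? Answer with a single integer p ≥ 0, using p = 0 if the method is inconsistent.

4

b = (61/252, -5/2016, 95/144, 29/288)
c = (0, -7/5, 3/5, 1)
Ac = (0, 0, 3/19, 18/29)
Σ b_i: 61/252·1 + (-5/2016)·1 + 95/144·1 + 29/288·1 = 1 ✓
b·c: (-5/2016)·(-7/5) + 95/144·3/5 + 29/288·1 = 1/2 ✓
b·c²: (-5/2016)·49/25 + 95/144·9/25 + 29/288·1 = 1/3 ✓
b·Ac: 95/144·3/19 + 29/288·18/29 = 1/6 ✓
b·c³: (-5/2016)·(-343/125) + 95/144·27/125 + 29/288·1 = 1/4 ✓
b·(c∘Ac): 95/144·9/95 + 29/288·18/29 = 1/8 ✓
b·Ac²: 95/144·(-21/95) + 29/288·66/29 = 1/12 ✓
b·A²c: 29/288·12/29 = 1/24 ✓; 4 stages ⇒ order 4.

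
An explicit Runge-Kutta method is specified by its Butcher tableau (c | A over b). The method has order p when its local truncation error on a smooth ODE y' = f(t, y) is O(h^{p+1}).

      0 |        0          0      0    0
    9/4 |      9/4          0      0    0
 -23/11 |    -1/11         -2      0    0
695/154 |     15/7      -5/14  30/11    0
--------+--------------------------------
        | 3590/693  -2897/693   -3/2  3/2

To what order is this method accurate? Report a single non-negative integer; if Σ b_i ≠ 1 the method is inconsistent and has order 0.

b = (3590/693, -2897/693, -3/2, 3/2)
c = (0, 9/4, -23/11, 695/154)
Ac = (0, 0, -9/2, -44085/6776)
Σ b_i: 3590/693·1 + (-2897/693)·1 + (-3/2)·1 + 3/2·1 = 1 ✓
b·c: (-2897/693)·9/4 + (-3/2)·(-23/11) + 3/2·695/154 = 1/2 ✓
b·c²: (-2897/693)·81/16 + (-3/2)·529/121 + 3/2·483025/23716 = 268425/94864 ≠ 1/3 ⇒ order 2.
b·Ac: (-3/2)·(-9/2) + 3/2·(-44085/6776) = -40779/13552 ≠ 1/6

2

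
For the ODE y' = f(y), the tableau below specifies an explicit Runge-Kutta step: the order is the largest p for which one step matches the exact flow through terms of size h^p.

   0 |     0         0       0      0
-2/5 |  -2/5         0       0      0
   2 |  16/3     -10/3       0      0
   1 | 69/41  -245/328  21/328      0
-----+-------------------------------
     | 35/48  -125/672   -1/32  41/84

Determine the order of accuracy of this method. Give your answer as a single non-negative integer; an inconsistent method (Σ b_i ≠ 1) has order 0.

b = (35/48, -125/672, -1/32, 41/84)
c = (0, -2/5, 2, 1)
Ac = (0, 0, 4/3, 35/82)
Σ b_i: 35/48·1 + (-125/672)·1 + (-1/32)·1 + 41/84·1 = 1 ✓
b·c: (-125/672)·(-2/5) + (-1/32)·2 + 41/84·1 = 1/2 ✓
b·c²: (-125/672)·4/25 + (-1/32)·4 + 41/84·1 = 1/3 ✓
b·Ac: (-1/32)·4/3 + 41/84·35/82 = 1/6 ✓
b·c³: (-125/672)·(-8/125) + (-1/32)·8 + 41/84·1 = 1/4 ✓
b·(c∘Ac): (-1/32)·8/3 + 41/84·35/82 = 1/8 ✓
b·Ac²: (-1/32)·(-8/15) + 41/84·28/205 = 1/12 ✓
b·A²c: 41/84·7/82 = 1/24 ✓; 4 stages ⇒ order 4.

4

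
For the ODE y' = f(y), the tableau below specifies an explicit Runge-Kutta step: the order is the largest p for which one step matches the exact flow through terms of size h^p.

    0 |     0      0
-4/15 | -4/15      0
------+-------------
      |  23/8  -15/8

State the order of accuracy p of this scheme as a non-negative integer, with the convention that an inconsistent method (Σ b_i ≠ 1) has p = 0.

b = (23/8, -15/8)
c = (0, -4/15)
Σ b_i: 23/8·1 + (-15/8)·1 = 1 ✓
b·c: (-15/8)·(-4/15) = 1/2 ✓; 2 stages ⇒ order 2.

2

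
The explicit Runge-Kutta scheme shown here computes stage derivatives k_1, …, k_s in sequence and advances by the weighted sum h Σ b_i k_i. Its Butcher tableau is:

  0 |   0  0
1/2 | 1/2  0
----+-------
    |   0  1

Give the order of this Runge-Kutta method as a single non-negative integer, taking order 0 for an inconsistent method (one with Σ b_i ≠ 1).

2

b = (0, 1)
c = (0, 1/2)
Σ b_i: 1·1 = 1 ✓
b·c: 1·1/2 = 1/2 ✓; 2 stages ⇒ order 2.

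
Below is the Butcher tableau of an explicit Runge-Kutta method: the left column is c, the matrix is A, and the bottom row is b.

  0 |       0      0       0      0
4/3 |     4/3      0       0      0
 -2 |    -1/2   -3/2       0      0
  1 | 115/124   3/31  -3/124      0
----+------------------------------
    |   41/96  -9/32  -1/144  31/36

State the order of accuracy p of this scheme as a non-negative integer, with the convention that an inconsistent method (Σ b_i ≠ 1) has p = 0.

b = (41/96, -9/32, -1/144, 31/36)
c = (0, 4/3, -2, 1)
Ac = (0, 0, -2, 11/62)
Σ b_i: 41/96·1 + (-9/32)·1 + (-1/144)·1 + 31/36·1 = 1 ✓
b·c: (-9/32)·4/3 + (-1/144)·(-2) + 31/36·1 = 1/2 ✓
b·c²: (-9/32)·16/9 + (-1/144)·4 + 31/36·1 = 1/3 ✓
b·Ac: (-1/144)·(-2) + 31/36·11/62 = 1/6 ✓
b·c³: (-9/32)·64/27 + (-1/144)·(-8) + 31/36·1 = 1/4 ✓
b·(c∘Ac): (-1/144)·4 + 31/36·11/62 = 1/8 ✓
b·Ac²: (-1/144)·(-8/3) + 31/36·7/93 = 1/12 ✓
b·A²c: 31/36·3/62 = 1/24 ✓; 4 stages ⇒ order 4.

4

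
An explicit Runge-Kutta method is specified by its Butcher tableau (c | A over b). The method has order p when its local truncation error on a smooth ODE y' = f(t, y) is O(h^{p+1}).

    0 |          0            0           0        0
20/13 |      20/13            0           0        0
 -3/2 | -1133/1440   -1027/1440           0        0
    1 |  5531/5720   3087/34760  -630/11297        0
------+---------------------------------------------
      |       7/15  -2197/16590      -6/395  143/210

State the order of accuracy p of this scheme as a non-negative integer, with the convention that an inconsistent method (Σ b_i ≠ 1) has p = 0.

b = (7/15, -2197/16590, -6/395, 143/210)
c = (0, 20/13, -3/2, 1)
Ac = (0, 0, -79/72, 63/286)
Σ b_i: 7/15·1 + (-2197/16590)·1 + (-6/395)·1 + 143/210·1 = 1 ✓
b·c: (-2197/16590)·20/13 + (-6/395)·(-3/2) + 143/210·1 = 1/2 ✓
b·c²: (-2197/16590)·400/169 + (-6/395)·9/4 + 143/210·1 = 1/3 ✓
b·Ac: (-6/395)·(-79/72) + 143/210·63/286 = 1/6 ✓
b·c³: (-2197/16590)·8000/2197 + (-6/395)·(-27/8) + 143/210·1 = 1/4 ✓
b·(c∘Ac): (-6/395)·79/48 + 143/210·63/286 = 1/8 ✓
b·Ac²: (-6/395)·(-395/234) + 143/210·315/3718 = 1/12 ✓
b·A²c: 143/210·35/572 = 1/24 ✓; 4 stages ⇒ order 4.

4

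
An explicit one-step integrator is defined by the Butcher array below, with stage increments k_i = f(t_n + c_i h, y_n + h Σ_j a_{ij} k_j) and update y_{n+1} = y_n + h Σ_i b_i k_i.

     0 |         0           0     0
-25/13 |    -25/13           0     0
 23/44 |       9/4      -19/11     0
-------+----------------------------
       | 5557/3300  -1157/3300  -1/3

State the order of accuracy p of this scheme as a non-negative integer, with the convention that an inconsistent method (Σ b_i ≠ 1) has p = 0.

b = (5557/3300, -1157/3300, -1/3)
c = (0, -25/13, 23/44)
Ac = (0, 0, 475/143)
Σ b_i: 5557/3300·1 + (-1157/3300)·1 + (-1/3)·1 = 1 ✓
b·c: (-1157/3300)·(-25/13) + (-1/3)·23/44 = 1/2 ✓
b·c²: (-1157/3300)·625/169 + (-1/3)·529/1936 = -104777/75504 ≠ 1/3 ⇒ order 2.
b·Ac: (-1/3)·475/143 = -475/429 ≠ 1/6

2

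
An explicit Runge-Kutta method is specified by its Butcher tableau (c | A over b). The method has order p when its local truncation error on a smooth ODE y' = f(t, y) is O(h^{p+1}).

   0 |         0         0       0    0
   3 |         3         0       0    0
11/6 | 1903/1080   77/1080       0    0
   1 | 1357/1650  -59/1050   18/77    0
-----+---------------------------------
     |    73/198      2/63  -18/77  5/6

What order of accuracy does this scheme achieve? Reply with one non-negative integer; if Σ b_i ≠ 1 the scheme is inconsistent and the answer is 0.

4

b = (73/198, 2/63, -18/77, 5/6)
c = (0, 3, 11/6, 1)
Ac = (0, 0, 77/360, 13/50)
Σ b_i: 73/198·1 + 2/63·1 + (-18/77)·1 + 5/6·1 = 1 ✓
b·c: 2/63·3 + (-18/77)·11/6 + 5/6·1 = 1/2 ✓
b·c²: 2/63·9 + (-18/77)·121/36 + 5/6·1 = 1/3 ✓
b·Ac: (-18/77)·77/360 + 5/6·13/50 = 1/6 ✓
b·c³: 2/63·27 + (-18/77)·1331/216 + 5/6·1 = 1/4 ✓
b·(c∘Ac): (-18/77)·847/2160 + 5/6·13/50 = 1/8 ✓
b·Ac²: (-18/77)·77/120 + 5/6·7/25 = 1/12 ✓
b·A²c: 5/6·1/20 = 1/24 ✓; 4 stages ⇒ order 4.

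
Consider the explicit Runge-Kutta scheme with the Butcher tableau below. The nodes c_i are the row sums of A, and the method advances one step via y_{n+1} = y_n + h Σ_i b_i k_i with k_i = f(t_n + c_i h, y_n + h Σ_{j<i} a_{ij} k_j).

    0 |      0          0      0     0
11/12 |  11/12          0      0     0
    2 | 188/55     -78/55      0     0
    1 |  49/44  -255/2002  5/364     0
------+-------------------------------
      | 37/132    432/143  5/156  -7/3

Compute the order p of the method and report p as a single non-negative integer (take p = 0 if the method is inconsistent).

b = (37/132, 432/143, 5/156, -7/3)
c = (0, 11/12, 2, 1)
Ac = (0, 0, -13/10, -5/56)
Σ b_i: 37/132·1 + 432/143·1 + 5/156·1 + (-7/3)·1 = 1 ✓
b·c: 432/143·11/12 + 5/156·2 + (-7/3)·1 = 1/2 ✓
b·c²: 432/143·121/144 + 5/156·4 + (-7/3)·1 = 1/3 ✓
b·Ac: 5/156·(-13/10) + (-7/3)·(-5/56) = 1/6 ✓
b·c³: 432/143·1331/1728 + 5/156·8 + (-7/3)·1 = 1/4 ✓
b·(c∘Ac): 5/156·(-13/5) + (-7/3)·(-5/56) = 1/8 ✓
b·Ac²: 5/156·(-143/120) + (-7/3)·(-5/96) = 1/12 ✓
b·A²c: (-7/3)·(-1/56) = 1/24 ✓; 4 stages ⇒ order 4.

4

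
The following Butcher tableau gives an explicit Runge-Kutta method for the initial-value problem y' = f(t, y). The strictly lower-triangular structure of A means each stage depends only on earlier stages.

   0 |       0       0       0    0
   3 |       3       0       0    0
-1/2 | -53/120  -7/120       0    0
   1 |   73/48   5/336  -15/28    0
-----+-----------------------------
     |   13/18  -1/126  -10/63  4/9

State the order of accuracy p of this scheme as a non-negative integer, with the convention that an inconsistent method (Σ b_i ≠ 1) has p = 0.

4

b = (13/18, -1/126, -10/63, 4/9)
c = (0, 3, -1/2, 1)
Ac = (0, 0, -7/40, 5/16)
Σ b_i: 13/18·1 + (-1/126)·1 + (-10/63)·1 + 4/9·1 = 1 ✓
b·c: (-1/126)·3 + (-10/63)·(-1/2) + 4/9·1 = 1/2 ✓
b·c²: (-1/126)·9 + (-10/63)·1/4 + 4/9·1 = 1/3 ✓
b·Ac: (-10/63)·(-7/40) + 4/9·5/16 = 1/6 ✓
b·c³: (-1/126)·27 + (-10/63)·(-1/8) + 4/9·1 = 1/4 ✓
b·(c∘Ac): (-10/63)·7/80 + 4/9·5/16 = 1/8 ✓
b·Ac²: (-10/63)·(-21/40) = 1/12 ✓
b·A²c: 4/9·3/32 = 1/24 ✓; 4 stages ⇒ order 4.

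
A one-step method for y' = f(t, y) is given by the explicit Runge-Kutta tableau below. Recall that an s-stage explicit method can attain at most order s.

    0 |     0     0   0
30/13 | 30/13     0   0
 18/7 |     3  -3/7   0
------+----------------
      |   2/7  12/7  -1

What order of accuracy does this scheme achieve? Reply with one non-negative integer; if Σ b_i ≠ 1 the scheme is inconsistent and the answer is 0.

1

b = (2/7, 12/7, -1)
c = (0, 30/13, 18/7)
Ac = (0, 0, -90/91)
Σ b_i: 2/7·1 + 12/7·1 + (-1)·1 = 1 ✓
b·c: 12/7·30/13 + (-1)·18/7 = 18/13 ≠ 1/2 ⇒ order 1.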